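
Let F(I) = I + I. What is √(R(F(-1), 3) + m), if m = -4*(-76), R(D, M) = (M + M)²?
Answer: 2*√85 ≈ 18.439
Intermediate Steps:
F(I) = 2*I
R(D, M) = 4*M² (R(D, M) = (2*M)² = 4*M²)
m = 304
√(R(F(-1), 3) + m) = √(4*3² + 304) = √(4*9 + 304) = √(36 + 304) = √340 = 2*√85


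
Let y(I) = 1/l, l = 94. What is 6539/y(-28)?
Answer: 614666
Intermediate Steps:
y(I) = 1/94
6539/y(-28) = 6539/(1/94) = 6539*94 = 614666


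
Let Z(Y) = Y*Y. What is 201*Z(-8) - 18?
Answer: 12846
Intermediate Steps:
Z(Y) = Y²
201*Z(-8) - 18 = 201*(-8)² - 18 = 201*64 - 18 = 12864 - 18 = 12846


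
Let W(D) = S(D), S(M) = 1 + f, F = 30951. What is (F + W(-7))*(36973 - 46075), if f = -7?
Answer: -281661390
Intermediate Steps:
S(M) = -6 (S(M) = 1 - 7 = -6)
W(D) = -6
(F + W(-7))*(36973 - 46075) = (30951 - 6)*(36973 - 46075) = 30945*(-9102) = -281661390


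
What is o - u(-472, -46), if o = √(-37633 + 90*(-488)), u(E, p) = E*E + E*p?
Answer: -244496 + I*√81553 ≈ -2.445e+5 + 285.57*I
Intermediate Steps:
u(E, p) = E² + E*p
o = I*√81553 (o = √(-37633 - 43920) = √(-81553) = I*√81553 ≈ 285.57*I)
o - u(-472, -46) = I*√81553 - (-472)*(-472 - 46) = I*√81553 - (-472)*(-518) = I*√81553 - 1*244496 = I*√81553 - 244496 = -244496 + I*√81553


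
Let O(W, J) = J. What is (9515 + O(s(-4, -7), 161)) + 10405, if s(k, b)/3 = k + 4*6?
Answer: 20081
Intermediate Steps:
s(k, b) = 72 + 3*k (s(k, b) = 3*(k + 4*6) = 3*(k + 24) = 3*(24 + k) = 72 + 3*k)
(9515 + O(s(-4, -7), 161)) + 10405 = (9515 + 161) + 10405 = 9676 + 10405 = 20081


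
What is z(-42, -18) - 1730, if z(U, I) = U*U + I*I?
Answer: 358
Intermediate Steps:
z(U, I) = I² + U² (z(U, I) = U² + I² = I² + U²)
z(-42, -18) - 1730 = ((-18)² + (-42)²) - 1730 = (324 + 1764) - 1730 = 2088 - 1730 = 358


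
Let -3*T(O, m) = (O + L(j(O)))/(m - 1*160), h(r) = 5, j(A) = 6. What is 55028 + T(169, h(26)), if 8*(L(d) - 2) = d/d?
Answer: 204705529/3720 ≈ 55028.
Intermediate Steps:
L(d) = 17/8 (L(d) = 2 + (d/d)/8 = 2 + (1/8)*1 = 2 + 1/8 = 17/8)
T(O, m) = -(17/8 + O)/(3*(-160 + m)) (T(O, m) = -(O + 17/8)/(3*(m - 1*160)) = -(17/8 + O)/(3*(m - 160)) = -(17/8 + O)/(3*(-160 + m)))
55028 + T(169, h(26)) = 55028 + (-17 - 8*169)/(24*(-160 + 5)) = 55028 + (1/24)*(-17 - 1352)/(-155) = 55028 + (1/24)*(-1/155)*(-1369) = 55028 + 1369/3720 = 204705529/3720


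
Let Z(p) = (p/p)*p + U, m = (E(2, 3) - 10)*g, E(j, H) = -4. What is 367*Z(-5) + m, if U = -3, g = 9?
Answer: -3062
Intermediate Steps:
m = -126 (m = (-4 - 10)*9 = -14*9 = -126)
Z(p) = -3 + p (Z(p) = (p/p)*p - 3 = 1*p - 3 = p - 3 = -3 + p)
367*Z(-5) + m = 367*(-3 - 5) - 126 = 367*(-8) - 126 = -2936 - 126 = -3062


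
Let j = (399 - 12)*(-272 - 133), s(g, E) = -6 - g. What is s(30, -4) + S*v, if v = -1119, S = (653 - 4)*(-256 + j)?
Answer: 114011730885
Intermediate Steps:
j = -156735 (j = 387*(-405) = -156735)
S = -101887159 (S = (653 - 4)*(-256 - 156735) = 649*(-156991) = -101887159)
s(30, -4) + S*v = (-6 - 1*30) - 101887159*(-1119) = (-6 - 30) + 114011730921 = -36 + 114011730921 = 114011730885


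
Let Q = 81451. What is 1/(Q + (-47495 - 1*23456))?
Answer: 1/10500 ≈ 9.5238e-5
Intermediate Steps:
1/(Q + (-47495 - 1*23456)) = 1/(81451 + (-47495 - 1*23456)) = 1/(81451 + (-47495 - 23456)) = 1/(81451 - 70951) = 1/10500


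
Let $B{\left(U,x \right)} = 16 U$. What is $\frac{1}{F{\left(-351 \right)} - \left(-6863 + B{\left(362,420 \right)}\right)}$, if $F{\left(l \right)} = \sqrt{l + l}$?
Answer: $\frac{119}{127527} - \frac{i \sqrt{78}}{382581} \approx 0.00093314 - 2.3085 \cdot 10^{-5} i$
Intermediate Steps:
$F{\left(l \right)} = \sqrt{2} \sqrt{l}$ ($F{\left(l \right)} = \sqrt{2 l} = \sqrt{2} \sqrt{l}$)
$\frac{1}{F{\left(-351 \right)} - \left(-6863 + B{\left(362,420 \right)}\right)} = \frac{1}{\sqrt{2} \sqrt{-351} + \left(6863 - 16 \cdot 362\right)} = \frac{1}{\sqrt{2} \cdot 3 i \sqrt{39} + \left(6863 - 5792\right)} = \frac{1}{3 i \sqrt{78} + \left(6863 - 5792\right)} = \frac{1}{3 i \sqrt{78} + 1071} = \frac{1}{1071 + 3 i \sqrt{78}}$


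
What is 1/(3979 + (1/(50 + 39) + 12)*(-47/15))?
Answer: 1335/5261722 ≈ 0.00025372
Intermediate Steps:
1/(3979 + (1/(50 + 39) + 12)*(-47/15)) = 1/(3979 + (1/89 + 12)*(-47*1/15)) = 1/(3979 + (1/89 + 12)*(-47/15)) = 1/(3979 + (1069/89)*(-47/15)) = 1/(3979 - 50243/1335) = 1/(5261722/1335) = 1335/5261722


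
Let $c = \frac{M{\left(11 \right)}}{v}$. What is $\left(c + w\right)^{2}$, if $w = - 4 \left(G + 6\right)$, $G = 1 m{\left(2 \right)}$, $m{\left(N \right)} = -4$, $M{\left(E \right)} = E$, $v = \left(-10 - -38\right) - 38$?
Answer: $\frac{8281}{100} \approx 82.81$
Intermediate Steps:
$v = -10$ ($v = \left(-10 + 38\right) - 38 = 28 - 38 = -10$)
$G = -4$ ($G = 1 \left(-4\right) = -4$)
$w = -8$ ($w = - 4 \left(-4 + 6\right) = \left(-4\right) 2 = -8$)
$c = - \frac{11}{10}$ ($c = \frac{11}{-10} = 11 \left(- \frac{1}{10}\right) = - \frac{11}{10} \approx -1.1$)
$\left(c + w\right)^{2} = \left(- \frac{11}{10} - 8\right)^{2} = \left(- \frac{91}{10}\right)^{2} = \frac{8281}{100}$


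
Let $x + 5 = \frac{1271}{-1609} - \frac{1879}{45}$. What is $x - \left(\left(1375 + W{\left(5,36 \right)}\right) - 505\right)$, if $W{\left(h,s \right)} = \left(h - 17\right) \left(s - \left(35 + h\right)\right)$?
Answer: $- \frac{69910321}{72405} \approx -965.55$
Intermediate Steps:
$W{\left(h,s \right)} = \left(-17 + h\right) \left(-35 + s - h\right)$
$x = - \frac{3442531}{72405}$ ($x = -5 + \left(\frac{1271}{-1609} - \frac{1879}{45}\right) = -5 + \left(1271 \left(- \frac{1}{1609}\right) - \frac{1879}{45}\right) = -5 - \frac{3080506}{72405} = - \frac{3442531}{72405} \approx -47.545$)
$x - \left(\left(1375 + W{\left(5,36 \right)}\right) - 505\right) = - \frac{3442531}{72405} - \left(\left(1375 - -48\right) - 505\right) = - \frac{3442531}{72405} - \left(\left(1375 + 48\right) - 505\right) = - \frac{3442531}{72405} - \left(1423 - 505\right) = - \frac{3442531}{72405} - 918 = - \frac{69910321}{72405}$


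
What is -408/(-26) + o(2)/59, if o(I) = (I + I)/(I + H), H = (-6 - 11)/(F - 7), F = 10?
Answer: 132240/8437 ≈ 15.674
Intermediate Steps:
H = -17/3 (H = (-6 - 11)/(10 - 7) = -17/3 ≈ -5.6667)
o(I) = 2*I/(-17/3 + I) (o(I) = (I + I)/(I - 17/3) = (2*I)/(-17/3 + I) = 2*I/(-17/3 + I))
-408/(-26) + o(2)/59 = -408/(-26) + (6*2/(-17 + 3*2))/59 = -408*(-1/26) + (6*2/(-17 + 6))*(1/59) = 204/13 + (6*2/(-11))*(1/59) = 204/13 + (6*2*(-1/11))*(1/59) = 204/13 - 12/11*1/59 = 204/13 - 12/649 = 132240/8437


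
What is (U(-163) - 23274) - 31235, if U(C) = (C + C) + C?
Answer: -54998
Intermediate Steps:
U(C) = 3*C (U(C) = 2*C + C = 3*C)
(U(-163) - 23274) - 31235 = (3*(-163) - 23274) - 31235 = (-489 - 23274) - 31235 = -23763 - 31235 = -54998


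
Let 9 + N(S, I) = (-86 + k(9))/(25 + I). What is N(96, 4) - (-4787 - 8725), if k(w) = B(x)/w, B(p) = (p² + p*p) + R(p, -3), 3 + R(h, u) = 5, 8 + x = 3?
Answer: 3523561/261 ≈ 13500.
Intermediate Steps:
x = -5 (x = -8 + 3 = -5)
R(h, u) = 2 (R(h, u) = -3 + 5 = 2)
B(p) = 2 + 2*p² (B(p) = (p² + p*p) + 2 = (p² + p²) + 2 = 2*p² + 2 = 2 + 2*p²)
k(w) = 52/w (k(w) = (2 + 2*(-5)²)/w = (2 + 2*25)/w = (2 + 50)/w = 52/w)
N(S, I) = -9 - 722/(9*(25 + I)) (N(S, I) = -9 + (-86 + 52/9)/(25 + I) = -9 - 722/(9*(25 + I)))
N(96, 4) - (-4787 - 8725) = (-2747 - 81*4)/(9*(25 + 4)) - (-4787 - 8725) = (⅑)*(-2747 - 324)/29 - 1*(-13512) = (⅑)*(1/29)*(-3071) + 13512 = -3071/261 + 13512 = 3523561/261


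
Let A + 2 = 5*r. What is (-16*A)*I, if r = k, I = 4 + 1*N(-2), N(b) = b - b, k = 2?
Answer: -512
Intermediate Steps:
N(b) = 0
I = 4 (I = 4 + 1*0 = 4 + 0 = 4)
r = 2
A = 8 (A = -2 + 5*2 = -2 + 10 = 8)
(-16*A)*I = -16*8*4 = -128*4 = -512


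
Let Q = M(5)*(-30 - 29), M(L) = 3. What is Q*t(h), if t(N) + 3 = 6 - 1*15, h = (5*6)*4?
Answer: 2124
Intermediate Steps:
h = 120 (h = 30*4 = 120)
t(N) = -12 (t(N) = -3 + (6 - 1*15) = -3 + (6 - 15) = -3 - 9 = -12)
Q = -177 (Q = 3*(-30 - 29) = 3*(-59) = -177)
Q*t(h) = -177*(-12) = 2124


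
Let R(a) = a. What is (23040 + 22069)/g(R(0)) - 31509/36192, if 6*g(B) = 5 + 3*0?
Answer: 3265117341/60320 ≈ 54130.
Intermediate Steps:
g(B) = ⅚ (g(B) = (5 + 3*0)/6 = (5 + 0)/6 = (⅙)*5 = ⅚)
(23040 + 22069)/g(R(0)) - 31509/36192 = (23040 + 22069)/(⅚) - 31509/36192 = 45109*(6/5) - 31509*1/36192 = 270654/5 - 10503/12064 = 3265117341/60320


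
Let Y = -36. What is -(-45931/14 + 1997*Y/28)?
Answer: 81877/14 ≈ 5848.4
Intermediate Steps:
-(-45931/14 + 1997*Y/28) = -5991/(-2/(-36 - 46)*(-42)) = -5991/(-2/(-82)*(-42)) = -5991/(-2*(-1/82)*(-42)) = -5991/((1/41)*(-42)) = -5991/(-42/41) = -5991*(-41/42) = 81877/14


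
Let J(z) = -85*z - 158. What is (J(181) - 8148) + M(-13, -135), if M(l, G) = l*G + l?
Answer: -21949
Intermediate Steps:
M(l, G) = l + G*l (M(l, G) = G*l + l = l + G*l)
J(z) = -158 - 85*z
(J(181) - 8148) + M(-13, -135) = ((-158 - 85*181) - 8148) - 13*(1 - 135) = ((-158 - 15385) - 8148) - 13*(-134) = (-15543 - 8148) + 1742 = -23691 + 1742 = -21949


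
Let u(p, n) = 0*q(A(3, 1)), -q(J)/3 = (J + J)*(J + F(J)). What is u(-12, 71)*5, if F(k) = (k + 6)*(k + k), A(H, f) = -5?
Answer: 0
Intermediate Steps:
F(k) = 2*k*(6 + k) (F(k) = (6 + k)*(2*k) = 2*k*(6 + k))
q(J) = -6*J*(J + 2*J*(6 + J)) (q(J) = -3*(J + J)*(J + 2*J*(6 + J)) = -3*2*J*(J + 2*J*(6 + J)) = -6*J*(J + 2*J*(6 + J)))
u(p, n) = 0 (u(p, n) = 0*((-5)**2*(-78 - 12*(-5))) = 0*(25*(-78 + 60)) = 0*(25*(-18)) = 0*(-450) = 0)
u(-12, 71)*5 = 0*5 = 0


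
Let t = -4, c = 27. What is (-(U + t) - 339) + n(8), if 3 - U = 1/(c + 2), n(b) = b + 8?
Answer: -9337/29 ≈ -321.97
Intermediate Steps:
n(b) = 8 + b
U = 86/29 (U = 3 - 1/(27 + 2) = 3 - 1/29 = 86/29 ≈ 2.9655)
(-(U + t) - 339) + n(8) = (-(86/29 - 4) - 339) + (8 + 8) = (-1*(-30/29) - 339) + 16 = (30/29 - 339) + 16 = -9801/29 + 16 = -9337/29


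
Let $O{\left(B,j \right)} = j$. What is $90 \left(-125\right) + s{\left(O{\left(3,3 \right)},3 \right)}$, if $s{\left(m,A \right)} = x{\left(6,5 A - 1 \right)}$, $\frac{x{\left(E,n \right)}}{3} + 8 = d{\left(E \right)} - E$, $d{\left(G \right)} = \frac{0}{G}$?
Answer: $-11292$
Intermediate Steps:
$d{\left(G \right)} = 0$
$x{\left(E,n \right)} = -24 - 3 E$ ($x{\left(E,n \right)} = -24 + 3 \left(0 - E\right) = -24 + 3 \left(- E\right) = -24 - 3 E$)
$s{\left(m,A \right)} = -42$ ($s{\left(m,A \right)} = -24 - 18 = -42$)
$90 \left(-125\right) + s{\left(O{\left(3,3 \right)},3 \right)} = 90 \left(-125\right) - 42 = -11250 - 42 = -11292$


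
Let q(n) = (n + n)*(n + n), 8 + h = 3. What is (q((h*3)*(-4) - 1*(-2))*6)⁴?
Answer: 72440006870534455296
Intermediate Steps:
h = -5 (h = -8 + 3 = -5)
q(n) = 4*n² (q(n) = (2*n)*(2*n) = 4*n²)
(q((h*3)*(-4) - 1*(-2))*6)⁴ = ((4*(-5*3*(-4) - 1*(-2))²)*6)⁴ = ((4*(-15*(-4) + 2)²)*6)⁴ = ((4*(60 + 2)²)*6)⁴ = ((4*62²)*6)⁴ = ((4*3844)*6)⁴ = (15376*6)⁴ = 92256⁴ = 72440006870534455296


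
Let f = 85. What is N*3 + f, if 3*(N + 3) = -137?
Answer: -61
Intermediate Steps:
N = -146/3 (N = -3 + (1/3)*(-137) = -3 - 137/3 = -146/3 ≈ -48.667)
N*3 + f = -146/3*3 + 85 = -146 + 85 = -61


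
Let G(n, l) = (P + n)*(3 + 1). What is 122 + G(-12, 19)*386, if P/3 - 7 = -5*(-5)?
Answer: 129818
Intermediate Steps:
P = 96 (P = 21 + 3*(-5*(-5)) = 21 + 3*25 = 21 + 75 = 96)
G(n, l) = 384 + 4*n (G(n, l) = (96 + n)*(3 + 1) = (96 + n)*4 = 384 + 4*n)
122 + G(-12, 19)*386 = 122 + (384 + 4*(-12))*386 = 122 + (384 - 48)*386 = 122 + 336*386 = 122 + 129696 = 129818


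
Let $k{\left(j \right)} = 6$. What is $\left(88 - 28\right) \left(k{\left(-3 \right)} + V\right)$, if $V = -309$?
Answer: $-18180$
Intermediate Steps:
$\left(88 - 28\right) \left(k{\left(-3 \right)} + V\right) = \left(88 - 28\right) \left(6 - 309\right) = 60 \left(-303\right) = -18180$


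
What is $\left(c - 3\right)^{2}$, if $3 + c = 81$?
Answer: $5625$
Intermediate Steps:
$c = 78$ ($c = -3 + 81 = 78$)
$\left(c - 3\right)^{2} = \left(78 - 3\right)^{2} = 75^{2} = 5625$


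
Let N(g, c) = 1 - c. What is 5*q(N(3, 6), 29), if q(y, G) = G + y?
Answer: 120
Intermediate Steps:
5*q(N(3, 6), 29) = 5*(29 + (1 - 1*6)) = 5*(29 + (1 - 6)) = 5*(29 - 5) = 5*24 = 120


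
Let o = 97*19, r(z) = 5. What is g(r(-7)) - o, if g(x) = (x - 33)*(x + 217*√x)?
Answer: -1983 - 6076*√5 ≈ -15569.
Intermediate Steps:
o = 1843
g(x) = (-33 + x)*(x + 217*√x)
g(r(-7)) - o = (5² - 7161*√5 - 33*5 + 217*5^(3/2)) - 1*1843 = (25 - 7161*√5 - 165 + 217*(5*√5)) - 1843 = (25 - 7161*√5 - 165 + 1085*√5) - 1843 = (-140 - 6076*√5) - 1843 = -1983 - 6076*√5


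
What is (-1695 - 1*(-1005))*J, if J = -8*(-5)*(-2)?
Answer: 55200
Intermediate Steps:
J = -80 (J = -2*(-20)*(-2) = 40*(-2) = -80)
(-1695 - 1*(-1005))*J = (-1695 - 1*(-1005))*(-80) = (-1695 + 1005)*(-80) = -690*(-80) = 55200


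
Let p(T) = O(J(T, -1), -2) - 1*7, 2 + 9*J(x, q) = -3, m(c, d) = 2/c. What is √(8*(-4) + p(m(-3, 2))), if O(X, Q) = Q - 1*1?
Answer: I*√42 ≈ 6.4807*I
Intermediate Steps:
J(x, q) = -5/9 (J(x, q) = -2/9 + (⅑)*(-3) = -2/9 - ⅓ = -5/9)
O(X, Q) = -1 + Q (O(X, Q) = Q - 1 = -1 + Q)
p(T) = -10 (p(T) = (-1 - 2) - 1*7 = -3 - 7 = -10)
√(8*(-4) + p(m(-3, 2))) = √(8*(-4) - 10) = √(-32 - 10) = √(-42) = I*√42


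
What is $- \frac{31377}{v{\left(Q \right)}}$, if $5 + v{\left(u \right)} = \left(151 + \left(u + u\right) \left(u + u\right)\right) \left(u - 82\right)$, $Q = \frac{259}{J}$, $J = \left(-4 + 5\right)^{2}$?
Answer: $- \frac{31377}{47520070} \approx -0.00066029$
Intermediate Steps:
$J = 1$ ($J = 1^{2} = 1$)
$Q = 259$ ($Q = \frac{259}{1} = 259 \cdot 1 = 259$)
$v{\left(u \right)} = -5 + \left(-82 + u\right) \left(151 + 4 u^{2}\right)$ ($v{\left(u \right)} = -5 + \left(151 + \left(u + u\right) \left(u + u\right)\right) \left(u - 82\right) = -5 + \left(151 + 2 u 2 u\right) \left(-82 + u\right) = -5 + \left(151 + 4 u^{2}\right) \left(-82 + u\right) = -5 + \left(-82 + u\right) \left(151 + 4 u^{2}\right)$)
$- \frac{31377}{v{\left(Q \right)}} = - \frac{31377}{-12387 - 328 \cdot 259^{2} + 4 \cdot 259^{3} + 151 \cdot 259} = - \frac{31377}{-12387 - 22002568 + 4 \cdot 17373979 + 39109} = - \frac{31377}{-12387 - 22002568 + 69495916 + 39109} = - \frac{31377}{47520070}$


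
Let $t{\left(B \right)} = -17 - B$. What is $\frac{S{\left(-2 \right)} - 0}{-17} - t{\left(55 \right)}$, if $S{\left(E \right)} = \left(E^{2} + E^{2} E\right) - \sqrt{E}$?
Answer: $\frac{1228}{17} + \frac{i \sqrt{2}}{17} \approx 72.235 + 0.083189 i$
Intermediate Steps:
$S{\left(E \right)} = E^{2} + E^{3} - \sqrt{E}$ ($S{\left(E \right)} = \left(E^{2} + E^{3}\right) - \sqrt{E} = E^{2} + E^{3} - \sqrt{E}$)
$\frac{S{\left(-2 \right)} - 0}{-17} - t{\left(55 \right)} = \frac{\left(\left(-2\right)^{2} + \left(-2\right)^{3} - \sqrt{-2}\right) - 0}{-17} - \left(-17 - 55\right) = \left(\left(4 - 8 - i \sqrt{2}\right) + 0\right) \left(- \frac{1}{17}\right) - \left(-17 - 55\right) = \left(\left(4 - 8 - i \sqrt{2}\right) + 0\right) \left(- \frac{1}{17}\right) - -72 = \left(\left(-4 - i \sqrt{2}\right) + 0\right) \left(- \frac{1}{17}\right) + 72 = \left(-4 - i \sqrt{2}\right) \left(- \frac{1}{17}\right) + 72 = \left(\frac{4}{17} + \frac{i \sqrt{2}}{17}\right) + 72 = \frac{1228}{17} + \frac{i \sqrt{2}}{17}$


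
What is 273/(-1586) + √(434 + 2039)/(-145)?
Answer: -21/122 - √2473/145 ≈ -0.51509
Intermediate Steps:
273/(-1586) + √(434 + 2039)/(-145) = 273*(-1/1586) + √2473*(-1/145) = -21/122 - √2473/145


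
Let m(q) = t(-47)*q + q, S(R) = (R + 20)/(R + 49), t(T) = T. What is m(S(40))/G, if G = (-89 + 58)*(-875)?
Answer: -552/482825 ≈ -0.0011433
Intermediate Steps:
G = 27125 (G = -31*(-875) = 27125)
S(R) = (20 + R)/(49 + R)
m(q) = -46*q (m(q) = -47*q + q = -46*q)
m(S(40))/G = -46*(20 + 40)/(49 + 40)/27125 = -46*60/89*(1/27125) = -2760/89*1/27125 = -552/482825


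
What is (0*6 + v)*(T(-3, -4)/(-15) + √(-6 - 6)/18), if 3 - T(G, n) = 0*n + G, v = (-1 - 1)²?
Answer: -8/5 + 4*I*√3/9 ≈ -1.6 + 0.7698*I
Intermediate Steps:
v = 4 (v = (-2)² = 4)
T(G, n) = 3 - G (T(G, n) = 3 - (0*n + G) = 3 - (0 + G) = 3 - G)
(0*6 + v)*(T(-3, -4)/(-15) + √(-6 - 6)/18) = (0*6 + 4)*((3 - 1*(-3))/(-15) + √(-6 - 6)/18) = (0 + 4)*((3 + 3)*(-1/15) + √(-12)*(1/18)) = 4*(6*(-1/15) + (2*I*√3)*(1/18)) = 4*(-⅖ + I*√3/9) = -8/5 + 4*I*√3/9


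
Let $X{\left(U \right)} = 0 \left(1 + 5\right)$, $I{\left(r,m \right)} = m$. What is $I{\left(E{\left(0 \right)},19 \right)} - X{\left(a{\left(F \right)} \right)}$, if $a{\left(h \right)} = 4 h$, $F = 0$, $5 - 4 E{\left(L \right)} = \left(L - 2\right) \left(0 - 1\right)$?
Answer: $19$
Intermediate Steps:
$E{\left(L \right)} = \frac{3}{4} + \frac{L}{4}$ ($E{\left(L \right)} = \frac{5}{4} - \frac{\left(L - 2\right) \left(0 - 1\right)}{4} = \frac{5}{4} - \frac{\left(-2 + L\right) \left(-1\right)}{4} = \frac{5}{4} - \frac{2 - L}{4} = \frac{5}{4} + \left(- \frac{1}{2} + \frac{L}{4}\right) = \frac{3}{4} + \frac{L}{4}$)
$X{\left(U \right)} = 0$ ($X{\left(U \right)} = 0 \cdot 6 = 0$)
$I{\left(E{\left(0 \right)},19 \right)} - X{\left(a{\left(F \right)} \right)} = 19 - 0 = 19 + 0 = 19$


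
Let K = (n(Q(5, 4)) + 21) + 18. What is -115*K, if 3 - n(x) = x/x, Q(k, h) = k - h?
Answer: -4715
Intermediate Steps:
n(x) = 2 (n(x) = 3 - x/x = 3 - 1*1 = 3 - 1 = 2)
K = 41 (K = (2 + 21) + 18 = 23 + 18 = 41)
-115*K = -115*41 = -4715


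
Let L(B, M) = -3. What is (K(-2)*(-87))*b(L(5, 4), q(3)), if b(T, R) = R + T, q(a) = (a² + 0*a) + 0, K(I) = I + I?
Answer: 2088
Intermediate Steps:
K(I) = 2*I
q(a) = a² (q(a) = (a² + 0) + 0 = a² + 0 = a²)
(K(-2)*(-87))*b(L(5, 4), q(3)) = ((2*(-2))*(-87))*(3² - 3) = (-4*(-87))*(9 - 3) = 348*6 = 2088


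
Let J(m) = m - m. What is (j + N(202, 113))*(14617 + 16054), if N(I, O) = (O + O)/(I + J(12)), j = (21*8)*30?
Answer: 15616231663/101 ≈ 1.5462e+8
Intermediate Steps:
J(m) = 0
j = 5040 (j = 168*30 = 5040)
N(I, O) = 2*O/I (N(I, O) = (O + O)/(I + 0) = (2*O)/I = 2*O/I)
(j + N(202, 113))*(14617 + 16054) = (5040 + 2*113/202)*(14617 + 16054) = (5040 + 2*113*(1/202))*30671 = (5040 + 113/101)*30671 = (509153/101)*30671 = 15616231663/101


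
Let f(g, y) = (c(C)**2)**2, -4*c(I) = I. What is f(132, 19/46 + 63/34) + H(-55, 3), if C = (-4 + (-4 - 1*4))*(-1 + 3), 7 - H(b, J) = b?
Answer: 1358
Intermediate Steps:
H(b, J) = 7 - b
C = -24 (C = (-4 + (-4 - 4))*2 = (-4 - 8)*2 = -12*2 = -24)
c(I) = -I/4
f(g, y) = 1296 (f(g, y) = ((-1/4*(-24))**2)**2 = (6**2)**2 = 36**2 = 1296)
f(132, 19/46 + 63/34) + H(-55, 3) = 1296 + (7 - 1*(-55)) = 1296 + (7 + 55) = 1296 + 62 = 1358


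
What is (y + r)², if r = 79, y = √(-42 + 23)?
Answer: (79 + I*√19)² ≈ 6222.0 + 688.71*I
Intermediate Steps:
y = I*√19 (y = √(-19) = I*√19 ≈ 4.3589*I)
(y + r)² = (I*√19 + 79)² = (79 + I*√19)²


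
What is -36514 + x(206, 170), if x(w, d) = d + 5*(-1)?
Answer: -36349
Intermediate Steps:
x(w, d) = -5 + d (x(w, d) = d - 5 = -5 + d)
-36514 + x(206, 170) = -36514 + (-5 + 170) = -36514 + 165 = -36349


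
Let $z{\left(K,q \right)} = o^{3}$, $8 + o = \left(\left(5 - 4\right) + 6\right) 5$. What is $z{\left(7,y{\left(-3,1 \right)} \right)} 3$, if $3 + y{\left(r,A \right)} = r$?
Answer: $59049$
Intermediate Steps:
$y{\left(r,A \right)} = -3 + r$
$o = 27$ ($o = -8 + \left(\left(5 - 4\right) + 6\right) 5 = -8 + \left(1 + 6\right) 5 = -8 + 7 \cdot 5 = -8 + 35 = 27$)
$z{\left(K,q \right)} = 19683$ ($z{\left(K,q \right)} = 27^{3} = 19683$)
$z{\left(7,y{\left(-3,1 \right)} \right)} 3 = 19683 \cdot 3 = 59049$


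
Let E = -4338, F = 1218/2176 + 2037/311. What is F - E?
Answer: 1470246039/338368 ≈ 4345.1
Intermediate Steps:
F = 2405655/338368 (F = 1218*(1/2176) + 2037*(1/311) = 609/1088 + 2037/311 = 2405655/338368 ≈ 7.1096)
F - E = 2405655/338368 - 1*(-4338) = 2405655/338368 + 4338 = 1470246039/338368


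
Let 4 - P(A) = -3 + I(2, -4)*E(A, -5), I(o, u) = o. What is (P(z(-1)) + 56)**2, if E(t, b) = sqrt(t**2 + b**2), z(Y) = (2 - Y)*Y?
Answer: 4105 - 252*sqrt(34) ≈ 2635.6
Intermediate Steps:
z(Y) = Y*(2 - Y)
E(t, b) = sqrt(b**2 + t**2)
P(A) = 7 - 2*sqrt(25 + A**2) (P(A) = 4 - (-3 + 2*sqrt((-5)**2 + A**2)) = 4 - (-3 + 2*sqrt(25 + A**2)) = 4 + (3 - 2*sqrt(25 + A**2)) = 7 - 2*sqrt(25 + A**2))
(P(z(-1)) + 56)**2 = ((7 - 2*sqrt(25 + (-(2 - 1*(-1)))**2)) + 56)**2 = ((7 - 2*sqrt(25 + (-(2 + 1))**2)) + 56)**2 = ((7 - 2*sqrt(25 + (-1*3)**2)) + 56)**2 = ((7 - 2*sqrt(25 + (-3)**2)) + 56)**2 = ((7 - 2*sqrt(25 + 9)) + 56)**2 = ((7 - 2*sqrt(34)) + 56)**2 = (63 - 2*sqrt(34))**2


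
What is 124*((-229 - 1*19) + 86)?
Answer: -20088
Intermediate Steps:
124*((-229 - 1*19) + 86) = 124*((-229 - 19) + 86) = 124*(-248 + 86) = 124*(-162) = -20088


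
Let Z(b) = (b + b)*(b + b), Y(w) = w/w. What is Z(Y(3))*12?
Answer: 48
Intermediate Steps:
Y(w) = 1
Z(b) = 4*b² (Z(b) = (2*b)*(2*b) = 4*b²)
Z(Y(3))*12 = (4*1²)*12 = (4*1)*12 = 4*12 = 48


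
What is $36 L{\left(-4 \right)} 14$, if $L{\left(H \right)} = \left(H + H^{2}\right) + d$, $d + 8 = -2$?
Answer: $1008$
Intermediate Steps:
$d = -10$ ($d = -8 - 2 = -10$)
$L{\left(H \right)} = -10 + H + H^{2}$ ($L{\left(H \right)} = \left(H + H^{2}\right) - 10 = -10 + H + H^{2}$)
$36 L{\left(-4 \right)} 14 = 36 \left(-10 - 4 + \left(-4\right)^{2}\right) 14 = 36 \left(-10 - 4 + 16\right) 14 = 36 \cdot 2 \cdot 14 = 72 \cdot 14 = 1008$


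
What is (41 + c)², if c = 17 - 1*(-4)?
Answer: 3844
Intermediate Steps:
c = 21 (c = 17 + 4 = 21)
(41 + c)² = (41 + 21)² = 62² = 3844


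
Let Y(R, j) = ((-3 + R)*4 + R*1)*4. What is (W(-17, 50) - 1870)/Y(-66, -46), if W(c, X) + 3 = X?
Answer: 1823/1368 ≈ 1.3326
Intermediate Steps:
W(c, X) = -3 + X
Y(R, j) = -48 + 20*R (Y(R, j) = ((-12 + 4*R) + R)*4 = (-12 + 5*R)*4 = -48 + 20*R)
(W(-17, 50) - 1870)/Y(-66, -46) = ((-3 + 50) - 1870)/(-48 + 20*(-66)) = (47 - 1870)/(-48 - 1320) = -1823/(-1368) = -1823*(-1/1368) = 1823/1368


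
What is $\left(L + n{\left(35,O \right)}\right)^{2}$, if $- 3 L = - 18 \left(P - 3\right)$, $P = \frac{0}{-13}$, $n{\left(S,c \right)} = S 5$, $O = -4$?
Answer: $24649$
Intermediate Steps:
$n{\left(S,c \right)} = 5 S$
$P = 0$ ($P = 0 \left(- \frac{1}{13}\right) = 0$)
$L = -18$ ($L = - \frac{\left(-18\right) \left(0 - 3\right)}{3} = - \frac{\left(-18\right) \left(-3\right)}{3} = \left(- \frac{1}{3}\right) 54 = -18$)
$\left(L + n{\left(35,O \right)}\right)^{2} = \left(-18 + 5 \cdot 35\right)^{2} = \left(-18 + 175\right)^{2} = 157^{2} = 24649$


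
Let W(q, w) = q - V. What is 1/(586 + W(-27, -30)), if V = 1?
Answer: 1/558 ≈ 0.0017921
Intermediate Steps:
W(q, w) = -1 + q (W(q, w) = q - 1*1 = q - 1 = -1 + q)
1/(586 + W(-27, -30)) = 1/(586 + (-1 - 27)) = 1/(586 - 28) = 1/558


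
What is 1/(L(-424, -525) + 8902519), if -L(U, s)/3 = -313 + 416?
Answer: 1/8902210 ≈ 1.1233e-7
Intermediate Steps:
L(U, s) = -309 (L(U, s) = -3*(-313 + 416) = -3*103 = -309)
1/(L(-424, -525) + 8902519) = 1/(-309 + 8902519) = 1/8902210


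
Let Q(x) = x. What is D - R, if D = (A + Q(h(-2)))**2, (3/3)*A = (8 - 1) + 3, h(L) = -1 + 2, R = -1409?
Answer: 1530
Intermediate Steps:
h(L) = 1
A = 10 (A = (8 - 1) + 3 = 7 + 3 = 10)
D = 121 (D = (10 + 1)**2 = 11**2 = 121)
D - R = 121 - 1*(-1409) = 121 + 1409 = 1530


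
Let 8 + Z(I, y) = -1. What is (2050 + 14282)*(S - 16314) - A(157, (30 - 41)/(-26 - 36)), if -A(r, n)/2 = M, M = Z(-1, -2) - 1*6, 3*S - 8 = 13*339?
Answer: -242405018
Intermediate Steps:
S = 4415/3 (S = 8/3 + (13*339)/3 = 8/3 + (⅓)*4407 = 8/3 + 1469 = 4415/3 ≈ 1471.7)
Z(I, y) = -9 (Z(I, y) = -8 - 1 = -9)
M = -15 (M = -9 - 1*6 = -9 - 6 = -15)
A(r, n) = 30 (A(r, n) = -2*(-15) = 30)
(2050 + 14282)*(S - 16314) - A(157, (30 - 41)/(-26 - 36)) = (2050 + 14282)*(4415/3 - 16314) - 1*30 = 16332*(-44527/3) - 30 = -242404988 - 30 = -242405018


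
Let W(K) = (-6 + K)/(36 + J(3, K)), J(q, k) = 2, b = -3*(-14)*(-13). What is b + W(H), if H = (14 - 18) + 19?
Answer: -20739/38 ≈ -545.76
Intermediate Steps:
H = 15 (H = -4 + 19 = 15)
b = -546 (b = 42*(-13) = -546)
W(K) = -3/19 + K/38 (W(K) = (-6 + K)/(36 + 2) = (-6 + K)/38 = (-6 + K)*(1/38) = -3/19 + K/38)
b + W(H) = -546 + (-3/19 + (1/38)*15) = -546 + (-3/19 + 15/38) = -546 + 9/38 = -20739/38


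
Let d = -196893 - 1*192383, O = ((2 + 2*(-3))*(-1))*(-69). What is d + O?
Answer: -389552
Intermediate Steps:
O = -276 (O = ((2 - 6)*(-1))*(-69) = -4*(-1)*(-69) = 4*(-69) = -276)
d = -389276 (d = -196893 - 192383 = -389276)
d + O = -389276 - 276 = -389552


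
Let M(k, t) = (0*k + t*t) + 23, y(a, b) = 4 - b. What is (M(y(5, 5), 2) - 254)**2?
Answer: 51529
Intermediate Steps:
M(k, t) = 23 + t**2 (M(k, t) = (0 + t**2) + 23 = t**2 + 23 = 23 + t**2)
(M(y(5, 5), 2) - 254)**2 = ((23 + 2**2) - 254)**2 = ((23 + 4) - 254)**2 = (27 - 254)**2 = (-227)**2 = 51529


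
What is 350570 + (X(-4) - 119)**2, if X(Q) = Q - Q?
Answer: 364731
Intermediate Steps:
X(Q) = 0
350570 + (X(-4) - 119)**2 = 350570 + (0 - 119)**2 = 350570 + (-119)**2 = 350570 + 14161 = 364731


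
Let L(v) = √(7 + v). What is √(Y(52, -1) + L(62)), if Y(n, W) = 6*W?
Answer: √(-6 + √69) ≈ 1.5188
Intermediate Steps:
√(Y(52, -1) + L(62)) = √(6*(-1) + √(7 + 62)) = √(-6 + √69)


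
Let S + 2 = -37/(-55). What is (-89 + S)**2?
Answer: 24681024/3025 ≈ 8159.0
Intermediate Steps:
S = -73/55 (S = -2 - 37/(-55) = -2 - 37*(-1/55) = -2 + 37/55 = -73/55 ≈ -1.3273)
(-89 + S)**2 = (-89 - 73/55)**2 = (-4968/55)**2 = 24681024/3025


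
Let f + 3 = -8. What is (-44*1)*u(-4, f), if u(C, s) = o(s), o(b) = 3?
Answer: -132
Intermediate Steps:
f = -11 (f = -3 - 8 = -11)
u(C, s) = 3
(-44*1)*u(-4, f) = -44*1*3 = -44*3 = -132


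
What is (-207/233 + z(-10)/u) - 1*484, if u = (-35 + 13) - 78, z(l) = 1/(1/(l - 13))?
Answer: -11292541/23300 ≈ -484.66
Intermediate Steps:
z(l) = -13 + l (z(l) = 1/(1/(-13 + l)) = -13 + l)
u = -100 (u = -22 - 78 = -100)
(-207/233 + z(-10)/u) - 1*484 = (-207/233 + (-13 - 10)/(-100)) - 1*484 = (-207*1/233 - 23*(-1/100)) - 484 = (-207/233 + 23/100) - 484 = -15341/23300 - 484 = -11292541/23300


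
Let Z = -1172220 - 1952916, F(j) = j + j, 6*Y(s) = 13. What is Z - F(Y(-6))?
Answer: -9375421/3 ≈ -3.1251e+6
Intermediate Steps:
Y(s) = 13/6 (Y(s) = (⅙)*13 = 13/6)
F(j) = 2*j
Z = -3125136
Z - F(Y(-6)) = -3125136 - 2*13/6 = -3125136 - 1*13/3 = -3125136 - 13/3 = -9375421/3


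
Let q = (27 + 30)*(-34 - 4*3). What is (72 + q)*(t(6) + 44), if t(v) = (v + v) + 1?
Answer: -145350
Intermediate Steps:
t(v) = 1 + 2*v (t(v) = 2*v + 1 = 1 + 2*v)
q = -2622 (q = 57*(-34 - 12) = 57*(-46) = -2622)
(72 + q)*(t(6) + 44) = (72 - 2622)*((1 + 2*6) + 44) = -2550*((1 + 12) + 44) = -2550*(13 + 44) = -2550*57 = -145350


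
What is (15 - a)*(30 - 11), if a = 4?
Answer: 209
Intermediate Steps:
(15 - a)*(30 - 11) = (15 - 1*4)*(30 - 11) = (15 - 4)*19 = 11*19 = 209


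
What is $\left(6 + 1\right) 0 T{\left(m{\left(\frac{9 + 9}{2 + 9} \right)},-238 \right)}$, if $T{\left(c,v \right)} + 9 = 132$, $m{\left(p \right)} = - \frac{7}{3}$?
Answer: $0$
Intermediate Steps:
$m{\left(p \right)} = - \frac{7}{3}$ ($m{\left(p \right)} = \left(-7\right) \frac{1}{3} = - \frac{7}{3}$)
$T{\left(c,v \right)} = 123$ ($T{\left(c,v \right)} = -9 + 132 = 123$)
$\left(6 + 1\right) 0 T{\left(m{\left(\frac{9 + 9}{2 + 9} \right)},-238 \right)} = \left(6 + 1\right) 0 \cdot 123 = 7 \cdot 0 \cdot 123 = 0 \cdot 123 = 0$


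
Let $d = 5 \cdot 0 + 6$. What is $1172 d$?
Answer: $7032$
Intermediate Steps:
$d = 6$ ($d = 0 + 6 = 6$)
$1172 d = 1172 \cdot 6 = 7032$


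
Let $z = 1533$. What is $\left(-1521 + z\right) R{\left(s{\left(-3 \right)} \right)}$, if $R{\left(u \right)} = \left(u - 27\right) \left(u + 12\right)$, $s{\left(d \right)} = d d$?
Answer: $-4536$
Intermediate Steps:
$s{\left(d \right)} = d^{2}$
$R{\left(u \right)} = \left(-27 + u\right) \left(12 + u\right)$
$\left(-1521 + z\right) R{\left(s{\left(-3 \right)} \right)} = \left(-1521 + 1533\right) \left(-324 + \left(\left(-3\right)^{2}\right)^{2} - 15 \left(-3\right)^{2}\right) = 12 \left(-324 + 9^{2} - 135\right) = 12 \left(-324 + 81 - 135\right) = 12 \left(-378\right) = -4536$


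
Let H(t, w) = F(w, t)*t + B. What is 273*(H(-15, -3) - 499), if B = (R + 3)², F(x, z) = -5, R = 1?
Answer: -111384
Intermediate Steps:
B = 16 (B = (1 + 3)² = 4² = 16)
H(t, w) = 16 - 5*t (H(t, w) = -5*t + 16 = 16 - 5*t)
273*(H(-15, -3) - 499) = 273*((16 - 5*(-15)) - 499) = 273*((16 + 75) - 499) = 273*(91 - 499) = 273*(-408) = -111384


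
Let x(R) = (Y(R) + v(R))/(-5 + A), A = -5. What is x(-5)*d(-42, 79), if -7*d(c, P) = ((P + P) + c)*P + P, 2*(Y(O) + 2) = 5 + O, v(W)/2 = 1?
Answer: 0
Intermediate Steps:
v(W) = 2 (v(W) = 2*1 = 2)
Y(O) = ½ + O/2 (Y(O) = -2 + (5 + O)/2 = -2 + (5/2 + O/2) = ½ + O/2)
x(R) = -¼ - R/20 (x(R) = ((½ + R/2) + 2)/(-5 - 5) = (5/2 + R/2)/(-10) = (5/2 + R/2)*(-⅒) = -¼ - R/20)
d(c, P) = -P/7 - P*(c + 2*P)/7 (d(c, P) = -(((P + P) + c)*P + P)/7 = -((2*P + c)*P + P)/7 = -((c + 2*P)*P + P)/7 = -(P*(c + 2*P) + P)/7 = -(P + P*(c + 2*P))/7 = -P/7 - P*(c + 2*P)/7)
x(-5)*d(-42, 79) = (-¼ - 1/20*(-5))*(-⅐*79*(1 - 42 + 2*79)) = (-¼ + ¼)*(-⅐*79*(1 - 42 + 158)) = 0*(-⅐*79*117) = 0*(-9243/7) = 0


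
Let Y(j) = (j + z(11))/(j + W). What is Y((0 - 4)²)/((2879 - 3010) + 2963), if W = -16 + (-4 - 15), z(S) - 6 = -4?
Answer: -3/8968 ≈ -0.00033452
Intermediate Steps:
z(S) = 2 (z(S) = 6 - 4 = 2)
W = -35 (W = -16 - 19 = -35)
Y(j) = (2 + j)/(-35 + j) (Y(j) = (j + 2)/(j - 35) = (2 + j)/(-35 + j))
Y((0 - 4)²)/((2879 - 3010) + 2963) = ((2 + (0 - 4)²)/(-35 + (0 - 4)²))/((2879 - 3010) + 2963) = ((2 + (-4)²)/(-35 + (-4)²))/(-131 + 2963) = ((2 + 16)/(-35 + 16))/2832 = (18/(-19))*(1/2832) = -1/19*18*(1/2832) = -18/19*1/2832 = -3/8968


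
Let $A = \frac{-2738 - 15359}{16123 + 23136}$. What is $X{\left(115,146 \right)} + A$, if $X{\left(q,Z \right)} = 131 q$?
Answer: $\frac{591418738}{39259} \approx 15065.0$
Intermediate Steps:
$A = - \frac{18097}{39259} \approx -0.46096$
$X{\left(115,146 \right)} + A = 131 \cdot 115 - \frac{18097}{39259} = 15065 - \frac{18097}{39259} = \frac{591418738}{39259}$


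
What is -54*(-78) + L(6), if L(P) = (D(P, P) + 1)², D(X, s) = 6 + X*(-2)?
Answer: 4237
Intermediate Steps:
D(X, s) = 6 - 2*X
L(P) = (7 - 2*P)² (L(P) = ((6 - 2*P) + 1)² = (7 - 2*P)²)
-54*(-78) + L(6) = -54*(-78) + (-7 + 2*6)² = 4212 + (-7 + 12)² = 4212 + 5² = 4212 + 25 = 4237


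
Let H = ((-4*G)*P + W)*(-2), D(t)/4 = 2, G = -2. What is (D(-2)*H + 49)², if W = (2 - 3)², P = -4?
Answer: 297025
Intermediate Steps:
D(t) = 8 (D(t) = 4*2 = 8)
W = 1 (W = (-1)² = 1)
H = 62 (H = (-4*(-2)*(-4) + 1)*(-2) = (8*(-4) + 1)*(-2) = (-32 + 1)*(-2) = -31*(-2) = 62)
(D(-2)*H + 49)² = (8*62 + 49)² = (496 + 49)² = 545² = 297025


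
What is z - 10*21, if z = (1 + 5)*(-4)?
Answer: -234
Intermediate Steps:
z = -24 (z = 6*(-4) = -24)
z - 10*21 = -24 - 10*21 = -24 - 210 = -234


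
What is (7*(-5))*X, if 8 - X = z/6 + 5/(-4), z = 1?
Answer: -3815/12 ≈ -317.92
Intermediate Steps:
X = 109/12 (X = 8 - (1/6 + 5/(-4)) = 8 - (1*(⅙) + 5*(-¼)) = 8 - (⅙ - 5/4) = 8 - 1*(-13/12) = 8 + 13/12 = 109/12 ≈ 9.0833)
(7*(-5))*X = (7*(-5))*(109/12) = -35*109/12 = -3815/12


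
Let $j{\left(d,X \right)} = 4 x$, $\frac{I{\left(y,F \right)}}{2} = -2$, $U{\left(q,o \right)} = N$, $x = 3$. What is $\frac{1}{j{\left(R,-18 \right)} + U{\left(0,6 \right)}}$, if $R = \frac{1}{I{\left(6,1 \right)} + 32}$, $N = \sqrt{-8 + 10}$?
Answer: $\frac{6}{71} - \frac{\sqrt{2}}{142} \approx 0.074548$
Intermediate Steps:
$N = \sqrt{2} \approx 1.4142$
$U{\left(q,o \right)} = \sqrt{2}$
$I{\left(y,F \right)} = -4$ ($I{\left(y,F \right)} = 2 \left(-2\right) = -4$)
$R = \frac{1}{28}$ ($R = \frac{1}{-4 + 32} = \frac{1}{28} \approx 0.035714$)
$j{\left(d,X \right)} = 12$ ($j{\left(d,X \right)} = 4 \cdot 3 = 12$)
$\frac{1}{j{\left(R,-18 \right)} + U{\left(0,6 \right)}} = \frac{1}{12 + \sqrt{2}}$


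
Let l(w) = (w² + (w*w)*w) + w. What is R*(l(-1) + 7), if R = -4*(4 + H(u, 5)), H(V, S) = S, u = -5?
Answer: -216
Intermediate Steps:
l(w) = w + w² + w³ (l(w) = (w² + w²*w) + w = (w² + w³) + w = w + w² + w³)
R = -36 (R = -4*(4 + 5) = -4*9 = -36)
R*(l(-1) + 7) = -36*(-(1 - 1 + (-1)²) + 7) = -36*(-(1 - 1 + 1) + 7) = -36*(-1*1 + 7) = -36*(-1 + 7) = -36*6 = -216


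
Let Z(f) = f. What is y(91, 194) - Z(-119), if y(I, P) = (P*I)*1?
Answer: 17773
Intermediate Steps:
y(I, P) = I*P (y(I, P) = (I*P)*1 = I*P)
y(91, 194) - Z(-119) = 91*194 - 1*(-119) = 17654 + 119 = 17773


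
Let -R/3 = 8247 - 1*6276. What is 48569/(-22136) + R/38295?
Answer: -221204447/94188680 ≈ -2.3485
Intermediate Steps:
R = -5913 (R = -3*(8247 - 1*6276) = -3*(8247 - 6276) = -3*1971 = -5913)
48569/(-22136) + R/38295 = 48569/(-22136) - 5913/38295 = 48569*(-1/22136) - 5913*1/38295 = -48569/22136 - 657/4255 = -221204447/94188680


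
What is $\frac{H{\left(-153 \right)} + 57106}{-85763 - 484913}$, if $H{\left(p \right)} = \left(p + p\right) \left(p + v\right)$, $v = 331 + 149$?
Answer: $\frac{10739}{142669} \approx 0.075272$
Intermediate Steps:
$v = 480$
$H{\left(p \right)} = 2 p \left(480 + p\right)$ ($H{\left(p \right)} = \left(p + p\right) \left(p + 480\right) = 2 p \left(480 + p\right)$)
$\frac{H{\left(-153 \right)} + 57106}{-85763 - 484913} = \frac{2 \left(-153\right) \left(480 - 153\right) + 57106}{-85763 - 484913} = \frac{2 \left(-153\right) 327 + 57106}{-570676} = \left(-100062 + 57106\right) \left(- \frac{1}{570676}\right) = \left(-42956\right) \left(- \frac{1}{570676}\right) = \frac{10739}{142669}$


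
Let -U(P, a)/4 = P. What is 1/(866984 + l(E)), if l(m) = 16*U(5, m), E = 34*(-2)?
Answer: 1/866664 ≈ 1.1539e-6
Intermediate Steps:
U(P, a) = -4*P
E = -68
l(m) = -320 (l(m) = 16*(-4*5) = 16*(-20) = -320)
1/(866984 + l(E)) = 1/(866984 - 320) = 1/866664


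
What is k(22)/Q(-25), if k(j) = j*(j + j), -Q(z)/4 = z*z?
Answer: -242/625 ≈ -0.38720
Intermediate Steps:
Q(z) = -4*z² (Q(z) = -4*z*z = -4*z²)
k(j) = 2*j² (k(j) = j*(2*j) = 2*j²)
k(22)/Q(-25) = (2*22²)/((-4*(-25)²)) = (2*484)/((-4*625)) = 968/(-2500) = 968*(-1/2500) = -242/625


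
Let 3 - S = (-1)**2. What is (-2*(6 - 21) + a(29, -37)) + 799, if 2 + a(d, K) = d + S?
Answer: 858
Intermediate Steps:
S = 2 (S = 3 - 1*(-1)**2 = 3 - 1*1 = 3 - 1 = 2)
a(d, K) = d (a(d, K) = -2 + (d + 2) = -2 + (2 + d) = d)
(-2*(6 - 21) + a(29, -37)) + 799 = (-2*(6 - 21) + 29) + 799 = (-2*(-15) + 29) + 799 = (30 + 29) + 799 = 59 + 799 = 858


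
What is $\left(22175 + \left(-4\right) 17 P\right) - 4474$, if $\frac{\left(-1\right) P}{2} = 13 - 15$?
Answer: $17429$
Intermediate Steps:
$P = 4$ ($P = - 2 \left(13 - 15\right) = \left(-2\right) \left(-2\right) = 4$)
$\left(22175 + \left(-4\right) 17 P\right) - 4474 = \left(22175 + \left(-4\right) 17 \cdot 4\right) - 4474 = \left(22175 - 272\right) - 4474 = 21903 - 4474 = 17429$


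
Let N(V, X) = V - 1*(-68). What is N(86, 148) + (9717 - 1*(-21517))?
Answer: 31388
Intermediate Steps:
N(V, X) = 68 + V (N(V, X) = V + 68 = 68 + V)
N(86, 148) + (9717 - 1*(-21517)) = (68 + 86) + (9717 - 1*(-21517)) = 154 + (9717 + 21517) = 154 + 31234 = 31388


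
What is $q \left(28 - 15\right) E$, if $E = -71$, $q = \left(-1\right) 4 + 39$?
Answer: $-32305$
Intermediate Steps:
$q = 35$ ($q = -4 + 39 = 35$)
$q \left(28 - 15\right) E = 35 \left(28 - 15\right) \left(-71\right) = 35 \cdot 13 \left(-71\right) = 455 \left(-71\right) = -32305$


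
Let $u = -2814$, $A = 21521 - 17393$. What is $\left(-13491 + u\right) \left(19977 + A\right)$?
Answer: $-393032025$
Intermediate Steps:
$A = 4128$
$\left(-13491 + u\right) \left(19977 + A\right) = \left(-13491 - 2814\right) \left(19977 + 4128\right) = \left(-16305\right) 24105 = -393032025$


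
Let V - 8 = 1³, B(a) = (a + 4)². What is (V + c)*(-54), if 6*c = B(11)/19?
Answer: -11259/19 ≈ -592.58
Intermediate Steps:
B(a) = (4 + a)²
V = 9 (V = 8 + 1³ = 8 + 1 = 9)
c = 75/38 (c = ((4 + 11)²/19)/6 = (15²*(1/19))/6 = (225*(1/19))/6 = (⅙)*(225/19) = 75/38 ≈ 1.9737)
(V + c)*(-54) = (9 + 75/38)*(-54) = (417/38)*(-54) = -11259/19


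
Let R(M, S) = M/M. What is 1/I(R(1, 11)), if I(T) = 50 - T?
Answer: 1/49 ≈ 0.020408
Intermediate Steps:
R(M, S) = 1
1/I(R(1, 11)) = 1/(50 - 1*1) = 1/(50 - 1) = 1/49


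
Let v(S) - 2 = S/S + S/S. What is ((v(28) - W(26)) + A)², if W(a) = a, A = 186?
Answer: 26896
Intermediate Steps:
v(S) = 4 (v(S) = 2 + (S/S + S/S) = 2 + (1 + 1) = 2 + 2 = 4)
((v(28) - W(26)) + A)² = ((4 - 1*26) + 186)² = ((4 - 26) + 186)² = (-22 + 186)² = 164² = 26896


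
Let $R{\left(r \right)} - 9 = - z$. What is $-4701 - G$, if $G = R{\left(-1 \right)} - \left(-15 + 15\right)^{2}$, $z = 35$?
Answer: $-4675$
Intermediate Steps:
$R{\left(r \right)} = -26$ ($R{\left(r \right)} = 9 - 35 = -26$)
$G = -26$ ($G = -26 - \left(-15 + 15\right)^{2} = -26 - 0^{2} = -26 - 0 = -26 + 0 = -26$)
$-4701 - G = -4701 - -26 = -4701 + 26 = -4675$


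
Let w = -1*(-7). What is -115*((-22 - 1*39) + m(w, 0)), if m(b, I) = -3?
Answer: 7360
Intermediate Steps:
w = 7
-115*((-22 - 1*39) + m(w, 0)) = -115*((-22 - 1*39) - 3) = -115*((-22 - 39) - 3) = -115*(-61 - 3) = -115*(-64) = 7360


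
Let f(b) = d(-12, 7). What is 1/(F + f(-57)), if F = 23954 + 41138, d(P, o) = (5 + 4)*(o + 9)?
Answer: 1/65236 ≈ 1.5329e-5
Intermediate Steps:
d(P, o) = 81 + 9*o (d(P, o) = 9*(9 + o) = 81 + 9*o)
f(b) = 144 (f(b) = 81 + 9*7 = 81 + 63 = 144)
F = 65092
1/(F + f(-57)) = 1/(65092 + 144) = 1/65236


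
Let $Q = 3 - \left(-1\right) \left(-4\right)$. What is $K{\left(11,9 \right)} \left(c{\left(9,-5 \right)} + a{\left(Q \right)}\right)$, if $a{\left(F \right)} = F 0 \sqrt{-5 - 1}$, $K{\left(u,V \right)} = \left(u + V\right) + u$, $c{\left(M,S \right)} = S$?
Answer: $-155$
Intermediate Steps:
$Q = -1$ ($Q = 3 - 4 = -1$)
$K{\left(u,V \right)} = V + 2 u$ ($K{\left(u,V \right)} = \left(V + u\right) + u = V + 2 u$)
$a{\left(F \right)} = 0$ ($a{\left(F \right)} = 0 \sqrt{-6} = 0 i \sqrt{6} = 0$)
$K{\left(11,9 \right)} \left(c{\left(9,-5 \right)} + a{\left(Q \right)}\right) = \left(9 + 2 \cdot 11\right) \left(-5 + 0\right) = \left(9 + 22\right) \left(-5\right) = 31 \left(-5\right) = -155$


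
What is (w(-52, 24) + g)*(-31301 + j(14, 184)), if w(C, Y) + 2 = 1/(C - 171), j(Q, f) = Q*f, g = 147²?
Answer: -138407391000/223 ≈ -6.2066e+8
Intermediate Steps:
g = 21609
w(C, Y) = -2 + 1/(-171 + C) (w(C, Y) = -2 + 1/(C - 171) = -2 + 1/(-171 + C))
(w(-52, 24) + g)*(-31301 + j(14, 184)) = ((343 - 2*(-52))/(-171 - 52) + 21609)*(-31301 + 14*184) = ((343 + 104)/(-223) + 21609)*(-31301 + 2576) = (-1/223*447 + 21609)*(-28725) = (-447/223 + 21609)*(-28725) = (4818360/223)*(-28725) = -138407391000/223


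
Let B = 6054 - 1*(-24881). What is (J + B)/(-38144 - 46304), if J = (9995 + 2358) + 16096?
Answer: -571/812 ≈ -0.70320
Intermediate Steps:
J = 28449 (J = 12353 + 16096 = 28449)
B = 30935 (B = 6054 + 24881 = 30935)
(J + B)/(-38144 - 46304) = (28449 + 30935)/(-38144 - 46304) = 59384/(-84448) = 59384*(-1/84448) = -571/812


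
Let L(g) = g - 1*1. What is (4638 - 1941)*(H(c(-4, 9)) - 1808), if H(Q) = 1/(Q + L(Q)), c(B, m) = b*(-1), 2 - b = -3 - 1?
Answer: -63392985/13 ≈ -4.8764e+6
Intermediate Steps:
b = 6 (b = 2 - (-3 - 1) = 2 - 1*(-4) = 2 + 4 = 6)
c(B, m) = -6 (c(B, m) = 6*(-1) = -6)
L(g) = -1 + g (L(g) = g - 1 = -1 + g)
H(Q) = 1/(-1 + 2*Q) (H(Q) = 1/(Q + (-1 + Q)) = 1/(-1 + 2*Q))
(4638 - 1941)*(H(c(-4, 9)) - 1808) = (4638 - 1941)*(1/(-1 + 2*(-6)) - 1808) = 2697*(1/(-1 - 12) - 1808) = 2697*(1/(-13) - 1808) = 2697*(-1/13 - 1808) = 2697*(-23505/13) = -63392985/13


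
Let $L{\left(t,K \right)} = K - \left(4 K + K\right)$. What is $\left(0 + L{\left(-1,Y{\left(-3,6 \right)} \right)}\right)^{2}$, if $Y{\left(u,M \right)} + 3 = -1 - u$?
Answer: $16$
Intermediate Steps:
$Y{\left(u,M \right)} = -4 - u$ ($Y{\left(u,M \right)} = -3 - \left(1 + u\right) = -4 - u$)
$L{\left(t,K \right)} = - 4 K$ ($L{\left(t,K \right)} = K - 5 K = - 4 K$)
$\left(0 + L{\left(-1,Y{\left(-3,6 \right)} \right)}\right)^{2} = \left(0 - 4 \left(-4 - -3\right)\right)^{2} = \left(0 - 4 \left(-4 + 3\right)\right)^{2} = \left(0 - -4\right)^{2} = \left(0 + 4\right)^{2} = 4^{2} = 16$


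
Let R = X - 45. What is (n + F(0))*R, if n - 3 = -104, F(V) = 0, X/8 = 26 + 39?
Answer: -47975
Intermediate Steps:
X = 520 (X = 8*(26 + 39) = 8*65 = 520)
R = 475 (R = 520 - 45 = 475)
n = -101 (n = 3 - 104 = -101)
(n + F(0))*R = (-101 + 0)*475 = -101*475 = -47975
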